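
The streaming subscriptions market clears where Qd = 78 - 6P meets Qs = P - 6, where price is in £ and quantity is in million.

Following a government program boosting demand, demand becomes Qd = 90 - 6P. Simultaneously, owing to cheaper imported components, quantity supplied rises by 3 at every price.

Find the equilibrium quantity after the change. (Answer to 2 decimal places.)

10.29

Before the shock: 78 - 6P = P - 6 ⇒ 84 = 7P ⇒ P = 12, Q = 6.
After the shift, demand is Qd = 90 - 6P and supply is Qs = P - 3.
Clearing the new market: 90 - 6P = P - 3, so P = 93/7 ≈ 13.2857 and Q = 72/7 ≈ 10.2857.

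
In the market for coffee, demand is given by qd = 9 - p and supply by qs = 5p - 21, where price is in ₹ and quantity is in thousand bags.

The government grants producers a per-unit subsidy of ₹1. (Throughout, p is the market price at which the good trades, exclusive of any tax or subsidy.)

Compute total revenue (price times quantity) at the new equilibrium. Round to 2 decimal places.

20.14

Before the shock: 9 - p = 5p - 21 ⇒ 30 = 6p ⇒ p = 5, q = 4.
Since sellers receive the price plus the subsidy, the effective supply curve becomes qs = 5p - 16.
New equilibrium: 9 - p = 5p - 16 ⇒ 25 = 6p ⇒ p = 25/6 ≈ 4.1667, q = 29/6 ≈ 4.8333.
New expenditure = 4.1667 × 4.8333 = 20.14.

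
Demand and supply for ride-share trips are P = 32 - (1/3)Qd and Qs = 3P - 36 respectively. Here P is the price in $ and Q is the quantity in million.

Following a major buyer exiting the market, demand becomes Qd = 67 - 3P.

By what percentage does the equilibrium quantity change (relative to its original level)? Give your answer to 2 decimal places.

-48.33

Before the shock: 96 - 3P = 3P - 36 ⇒ 132 = 6P ⇒ P = 22, Q = 30.
The new curves are Qd = 67 - 3P (demand) and Qs = 3P - 36 (supply).
Equate the new curves: 67 - 3P = 3P - 36, giving 103 = 6P, P = 103/6 ≈ 17.1667, Q = 15.5.
%ΔQ = (15.5 − 30) / 30 × 100 = -48.33%.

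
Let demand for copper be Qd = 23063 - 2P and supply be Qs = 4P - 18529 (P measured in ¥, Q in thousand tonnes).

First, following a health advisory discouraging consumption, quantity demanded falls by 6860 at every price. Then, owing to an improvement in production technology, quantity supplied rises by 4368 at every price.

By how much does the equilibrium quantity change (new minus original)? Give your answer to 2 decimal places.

Solve the original market: 23063 - 2P = 4P - 18529, hence P = 6932 and Q = 9199.
The shock moves the curves to Qd = 16203 - 2P and Qs = 4P - 14161.
Clearing the new market: 16203 - 2P = 4P - 14161, so P = 15182/3 ≈ 5060.6667 and Q = 18245/3 ≈ 6081.6667.
ΔQ = 6081.6667 − 9199 = -3117.33.

-3117.33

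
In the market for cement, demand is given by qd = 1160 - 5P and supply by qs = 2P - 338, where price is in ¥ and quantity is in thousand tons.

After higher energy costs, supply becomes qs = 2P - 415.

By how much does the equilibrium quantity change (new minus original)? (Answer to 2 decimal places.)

-55.00

Solve the original market: 1160 - 5P = 2P - 338, hence P = 214 and q = 90.
The shock moves the curves to qd = 1160 - 5P and qs = 2P - 415.
Equate the new curves: 1160 - 5P = 2P - 415, giving 1575 = 7P, P = 225, q = 35.
Δq = 35 − 90 = -55.00.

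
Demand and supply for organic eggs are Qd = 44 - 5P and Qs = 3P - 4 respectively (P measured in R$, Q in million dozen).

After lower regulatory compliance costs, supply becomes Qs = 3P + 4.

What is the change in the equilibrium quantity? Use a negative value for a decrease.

+5

Initially, 44 - 5P = 3P - 4, so 48 = 8P and P = 6, Q = 14.
With the change applied: demand Qd = 44 - 5P, supply Qs = 3P + 4.
Clearing the new market: 44 - 5P = 3P + 4, so P = 5 and Q = 19.
ΔQ = 19 − 14 = +5.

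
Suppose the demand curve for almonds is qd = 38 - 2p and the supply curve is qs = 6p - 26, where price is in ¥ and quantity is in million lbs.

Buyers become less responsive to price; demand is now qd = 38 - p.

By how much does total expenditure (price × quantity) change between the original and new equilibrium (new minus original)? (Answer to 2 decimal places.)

+87.84

Initially, 38 - 2p = 6p - 26, so 64 = 8p and p = 8, q = 22.
After the shift, demand is qd = 38 - p and supply is qs = 6p - 26.
Setting them equal: 38 - p = 6p - 26 → 64 = 7p, so p = 64/7 ≈ 9.1429 and q = 202/7 ≈ 28.8571.
Expenditure moves from 8×22 = 176 to 9.1429×28.8571 = 263.8367; change = +87.84.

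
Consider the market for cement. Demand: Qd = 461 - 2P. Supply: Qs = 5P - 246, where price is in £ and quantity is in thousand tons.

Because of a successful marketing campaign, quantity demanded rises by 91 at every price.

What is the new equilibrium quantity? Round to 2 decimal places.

324.00

Original equilibrium: 461 - 2P = 5P - 246 gives 707 = 7P, so P = 101 and Q = 259.
The shock moves the curves to Qd = 552 - 2P and Qs = 5P - 246.
Setting them equal: 552 - 2P = 5P - 246 → 798 = 7P, so P = 114 and Q = 324.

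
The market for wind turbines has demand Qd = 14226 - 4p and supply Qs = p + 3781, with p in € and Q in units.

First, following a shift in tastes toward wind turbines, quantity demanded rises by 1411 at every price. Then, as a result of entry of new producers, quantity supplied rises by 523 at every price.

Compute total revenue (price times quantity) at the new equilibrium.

Solve the original market: 14226 - 4p = p + 3781, hence p = 2089 and Q = 5870.
The shock moves the curves to Qd = 15637 - 4p and Qs = p + 4304.
Setting them equal: 15637 - 4p = p + 4304 → 11333 = 5p, so p = 2266.6 and Q = 6570.6.
New expenditure = 2266.6 × 6570.6 = 14892921.96.

14892921.96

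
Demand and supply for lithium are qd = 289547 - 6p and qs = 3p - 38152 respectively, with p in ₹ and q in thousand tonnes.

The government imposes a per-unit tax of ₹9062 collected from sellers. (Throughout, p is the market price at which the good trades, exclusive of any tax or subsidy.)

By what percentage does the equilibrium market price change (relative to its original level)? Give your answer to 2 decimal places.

Original equilibrium: 289547 - 6p = 3p - 38152 gives 327699 = 9p, so p = 36411 and q = 71081.
Since sellers keep the price net of the tax, the effective supply curve becomes qs = 3p - 65338.
Equate the new curves: 289547 - 6p = 3p - 65338, giving 354885 = 9p, p = 118295/3 ≈ 39431.6667, q = 52957.
%Δp = (39431.6667 − 36411) / 36411 × 100 = +8.30%.

+8.30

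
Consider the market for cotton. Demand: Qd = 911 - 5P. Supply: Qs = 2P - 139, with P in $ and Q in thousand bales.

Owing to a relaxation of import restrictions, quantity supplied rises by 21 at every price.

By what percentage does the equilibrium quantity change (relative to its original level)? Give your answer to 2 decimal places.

Solve the original market: 911 - 5P = 2P - 139, hence P = 150 and Q = 161.
The shock moves the curves to Qd = 911 - 5P and Qs = 2P - 118.
New equilibrium: 911 - 5P = 2P - 118 ⇒ 1029 = 7P ⇒ P = 147, Q = 176.
%ΔQ = (176 − 161) / 161 × 100 = +9.32%.

+9.32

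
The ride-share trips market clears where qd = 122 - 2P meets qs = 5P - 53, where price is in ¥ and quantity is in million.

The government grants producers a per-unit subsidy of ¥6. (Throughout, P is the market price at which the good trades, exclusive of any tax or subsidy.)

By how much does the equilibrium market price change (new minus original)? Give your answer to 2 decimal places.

Original equilibrium: 122 - 2P = 5P - 53 gives 175 = 7P, so P = 25 and q = 72.
Since sellers receive the price plus the subsidy, the effective supply curve becomes qs = 5P - 23.
New equilibrium: 122 - 2P = 5P - 23 ⇒ 145 = 7P ⇒ P = 145/7 ≈ 20.7143, q = 564/7 ≈ 80.5714.
ΔP = 20.7143 − 25 = -4.29.

-4.29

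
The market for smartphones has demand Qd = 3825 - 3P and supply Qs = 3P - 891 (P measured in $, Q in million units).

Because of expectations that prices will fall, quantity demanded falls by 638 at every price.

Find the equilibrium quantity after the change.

Before the shock: 3825 - 3P = 3P - 891 ⇒ 4716 = 6P ⇒ P = 786, Q = 1467.
After the shift, demand is Qd = 3187 - 3P and supply is Qs = 3P - 891.
Equate the new curves: 3187 - 3P = 3P - 891, giving 4078 = 6P, P = 2039/3 ≈ 679.6667, Q = 1148.

1148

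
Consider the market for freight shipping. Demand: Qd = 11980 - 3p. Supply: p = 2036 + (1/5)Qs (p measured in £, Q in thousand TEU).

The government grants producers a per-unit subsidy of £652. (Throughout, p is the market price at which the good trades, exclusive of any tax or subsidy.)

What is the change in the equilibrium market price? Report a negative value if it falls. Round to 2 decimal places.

-407.50

Initially, 11980 - 3p = 5p - 10180, so 22160 = 8p and p = 2770, Q = 3670.
Since sellers receive the price plus the subsidy, the effective supply curve becomes Qs = 5p - 6920.
New equilibrium: 11980 - 3p = 5p - 6920 ⇒ 18900 = 8p ⇒ p = 2362.5, Q = 4892.5.
Δp = 2362.5 − 2770 = -407.50.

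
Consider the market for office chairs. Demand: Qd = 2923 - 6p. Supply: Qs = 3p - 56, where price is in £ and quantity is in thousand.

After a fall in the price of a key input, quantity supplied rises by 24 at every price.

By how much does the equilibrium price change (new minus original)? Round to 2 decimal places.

-2.67

Original equilibrium: 2923 - 6p = 3p - 56 gives 2979 = 9p, so p = 331 and Q = 937.
The new curves are Qd = 2923 - 6p (demand) and Qs = 3p - 32 (supply).
Equate the new curves: 2923 - 6p = 3p - 32, giving 2955 = 9p, p = 985/3 ≈ 328.3333, Q = 953.
Δp = 328.3333 − 331 = -2.67.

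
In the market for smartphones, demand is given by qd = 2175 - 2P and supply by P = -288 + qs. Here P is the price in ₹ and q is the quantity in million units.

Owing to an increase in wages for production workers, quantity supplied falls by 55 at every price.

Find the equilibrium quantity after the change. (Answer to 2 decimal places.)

Before the shock: 2175 - 2P = P + 288 ⇒ 1887 = 3P ⇒ P = 629, q = 917.
After the shift, demand is qd = 2175 - 2P and supply is qs = P + 233.
Setting them equal: 2175 - 2P = P + 233 → 1942 = 3P, so P = 1942/3 ≈ 647.3333 and q = 2641/3 ≈ 880.3333.

880.33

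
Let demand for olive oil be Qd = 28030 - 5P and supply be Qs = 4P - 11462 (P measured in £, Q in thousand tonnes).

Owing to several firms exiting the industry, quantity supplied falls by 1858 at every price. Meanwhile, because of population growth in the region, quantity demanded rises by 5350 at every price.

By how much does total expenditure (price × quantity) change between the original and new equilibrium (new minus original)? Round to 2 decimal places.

+11859351.60

Before the shock: 28030 - 5P = 4P - 11462 ⇒ 39492 = 9P ⇒ P = 4388, Q = 6090.
The shock moves the curves to Qd = 33380 - 5P and Qs = 4P - 13320.
Equate the new curves: 33380 - 5P = 4P - 13320, giving 46700 = 9P, P = 46700/9 ≈ 5188.8889, Q = 66920/9 ≈ 7435.5556.
Expenditure moves from 4388×6090 = 26722920 to 5188.8889×7435.5556 = 38582271.6049; change = +11859351.60.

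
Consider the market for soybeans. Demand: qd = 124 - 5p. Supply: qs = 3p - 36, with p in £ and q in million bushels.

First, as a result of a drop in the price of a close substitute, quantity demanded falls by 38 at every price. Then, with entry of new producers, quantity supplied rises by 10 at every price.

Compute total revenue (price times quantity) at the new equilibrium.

Initially, 124 - 5p = 3p - 36, so 160 = 8p and p = 20, q = 24.
The new curves are qd = 86 - 5p (demand) and qs = 3p - 26 (supply).
Clearing the new market: 86 - 5p = 3p - 26, so p = 14 and q = 16.
New expenditure = 14 × 16 = 224.

224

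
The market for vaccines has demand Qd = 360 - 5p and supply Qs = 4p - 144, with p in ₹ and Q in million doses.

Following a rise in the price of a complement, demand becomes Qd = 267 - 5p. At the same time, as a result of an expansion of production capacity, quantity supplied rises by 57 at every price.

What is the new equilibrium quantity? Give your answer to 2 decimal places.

Solve the original market: 360 - 5p = 4p - 144, hence p = 56 and Q = 80.
With the change applied: demand Qd = 267 - 5p, supply Qs = 4p - 87.
New equilibrium: 267 - 5p = 4p - 87 ⇒ 354 = 9p ⇒ p = 118/3 ≈ 39.3333, Q = 211/3 ≈ 70.3333.

70.33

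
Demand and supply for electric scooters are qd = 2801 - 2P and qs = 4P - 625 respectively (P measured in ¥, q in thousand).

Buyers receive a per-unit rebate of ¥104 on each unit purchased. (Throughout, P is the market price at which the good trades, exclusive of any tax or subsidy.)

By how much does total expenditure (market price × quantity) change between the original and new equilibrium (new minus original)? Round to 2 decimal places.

+141497.78

Before the shock: 2801 - 2P = 4P - 625 ⇒ 3426 = 6P ⇒ P = 571, q = 1659.
Since buyers' out-of-pocket price is the market price minus the rebate, the effective demand curve becomes qd = 3009 - 2P.
Equate the new curves: 3009 - 2P = 4P - 625, giving 3634 = 6P, P = 1817/3 ≈ 605.6667, q = 5393/3 ≈ 1797.6667.
Expenditure moves from 571×1659 = 947289 to 605.6667×1797.6667 = 1088786.7778; change = +141497.78.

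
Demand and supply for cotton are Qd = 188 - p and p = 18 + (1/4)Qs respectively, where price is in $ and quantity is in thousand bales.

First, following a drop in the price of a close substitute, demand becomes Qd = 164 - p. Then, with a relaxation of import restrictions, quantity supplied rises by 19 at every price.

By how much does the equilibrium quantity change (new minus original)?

-15.4

Before the shock: 188 - p = 4p - 72 ⇒ 260 = 5p ⇒ p = 52, Q = 136.
After the shift, demand is Qd = 164 - p and supply is Qs = 4p - 53.
Clearing the new market: 164 - p = 4p - 53, so p = 43.4 and Q = 120.6.
ΔQ = 120.6 − 136 = -15.4.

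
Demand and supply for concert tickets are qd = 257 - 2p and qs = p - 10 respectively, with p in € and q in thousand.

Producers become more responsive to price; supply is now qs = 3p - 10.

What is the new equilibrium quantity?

Initially, 257 - 2p = p - 10, so 267 = 3p and p = 89, q = 79.
After the shift, demand is qd = 257 - 2p and supply is qs = 3p - 10.
Clearing the new market: 257 - 2p = 3p - 10, so p = 53.4 and q = 150.2.

150.2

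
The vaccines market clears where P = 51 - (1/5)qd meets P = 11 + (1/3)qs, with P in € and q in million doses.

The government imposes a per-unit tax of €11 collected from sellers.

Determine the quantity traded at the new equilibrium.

54.375

Before the shock: 255 - 5P = 3P - 33 ⇒ 288 = 8P ⇒ P = 36, q = 75.
Since sellers keep the price net of the tax, the effective supply curve becomes qs = 3P - 66.
Clearing the new market: 255 - 5P = 3P - 66, so P = 40.125 and q = 54.375.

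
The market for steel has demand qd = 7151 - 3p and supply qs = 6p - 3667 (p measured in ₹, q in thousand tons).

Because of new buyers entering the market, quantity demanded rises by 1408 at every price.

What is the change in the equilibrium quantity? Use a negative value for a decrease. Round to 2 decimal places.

Solve the original market: 7151 - 3p = 6p - 3667, hence p = 1202 and q = 3545.
After the shift, demand is qd = 8559 - 3p and supply is qs = 6p - 3667.
Equate the new curves: 8559 - 3p = 6p - 3667, giving 12226 = 9p, p = 12226/9 ≈ 1358.4444, q = 13451/3 ≈ 4483.6667.
Δq = 4483.6667 − 3545 = +938.67.

+938.67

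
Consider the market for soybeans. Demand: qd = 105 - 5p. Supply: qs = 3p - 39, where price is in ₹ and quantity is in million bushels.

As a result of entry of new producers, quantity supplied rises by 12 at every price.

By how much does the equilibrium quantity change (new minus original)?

+7.5

Before the shock: 105 - 5p = 3p - 39 ⇒ 144 = 8p ⇒ p = 18, q = 15.
After the shift, demand is qd = 105 - 5p and supply is qs = 3p - 27.
Clearing the new market: 105 - 5p = 3p - 27, so p = 16.5 and q = 22.5.
Δq = 22.5 − 15 = +7.5.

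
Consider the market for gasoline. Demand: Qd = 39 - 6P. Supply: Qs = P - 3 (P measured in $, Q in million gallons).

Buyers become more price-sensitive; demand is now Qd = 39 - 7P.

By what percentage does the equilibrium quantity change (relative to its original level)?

Initially, 39 - 6P = P - 3, so 42 = 7P and P = 6, Q = 3.
The new curves are Qd = 39 - 7P (demand) and Qs = P - 3 (supply).
Clearing the new market: 39 - 7P = P - 3, so P = 5.25 and Q = 2.25.
%ΔQ = (2.25 − 3) / 3 × 100 = -25%.

-25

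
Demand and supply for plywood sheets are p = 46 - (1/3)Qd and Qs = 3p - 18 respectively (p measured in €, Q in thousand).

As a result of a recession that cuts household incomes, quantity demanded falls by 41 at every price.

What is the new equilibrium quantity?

39.5

Initially, 138 - 3p = 3p - 18, so 156 = 6p and p = 26, Q = 60.
With the change applied: demand Qd = 97 - 3p, supply Qs = 3p - 18.
Clearing the new market: 97 - 3p = 3p - 18, so p = 115/6 ≈ 19.1667 and Q = 39.5.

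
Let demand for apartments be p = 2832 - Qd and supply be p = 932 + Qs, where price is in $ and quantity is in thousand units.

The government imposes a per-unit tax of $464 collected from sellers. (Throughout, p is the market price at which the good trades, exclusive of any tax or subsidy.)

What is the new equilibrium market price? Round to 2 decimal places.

Solve the original market: 2832 - p = p - 932, hence p = 1882 and Q = 950.
Since sellers keep the price net of the tax, the effective supply curve becomes Qs = p - 1396.
Clearing the new market: 2832 - p = p - 1396, so p = 2114 and Q = 718.

2114.00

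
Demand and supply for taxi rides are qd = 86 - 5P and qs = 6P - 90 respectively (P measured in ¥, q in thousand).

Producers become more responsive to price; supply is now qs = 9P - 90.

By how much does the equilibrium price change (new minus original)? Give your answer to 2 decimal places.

Initially, 86 - 5P = 6P - 90, so 176 = 11P and P = 16, q = 6.
The new curves are qd = 86 - 5P (demand) and qs = 9P - 90 (supply).
Setting them equal: 86 - 5P = 9P - 90 → 176 = 14P, so P = 88/7 ≈ 12.5714 and q = 162/7 ≈ 23.1429.
ΔP = 12.5714 − 16 = -3.43.

-3.43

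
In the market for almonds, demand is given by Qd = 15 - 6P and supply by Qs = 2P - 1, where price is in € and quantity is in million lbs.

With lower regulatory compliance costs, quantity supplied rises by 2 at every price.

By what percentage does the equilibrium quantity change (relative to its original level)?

+50

Solve the original market: 15 - 6P = 2P - 1, hence P = 2 and Q = 3.
The new curves are Qd = 15 - 6P (demand) and Qs = 2P + 1 (supply).
Equate the new curves: 15 - 6P = 2P + 1, giving 14 = 8P, P = 1.75, Q = 4.5.
%ΔQ = (4.5 − 3) / 3 × 100 = +50%.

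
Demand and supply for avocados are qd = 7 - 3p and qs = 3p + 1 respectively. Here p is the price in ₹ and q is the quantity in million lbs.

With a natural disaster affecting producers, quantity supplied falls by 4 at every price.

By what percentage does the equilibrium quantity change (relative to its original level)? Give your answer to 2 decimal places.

Before the shock: 7 - 3p = 3p + 1 ⇒ 6 = 6p ⇒ p = 1, q = 4.
The shock moves the curves to qd = 7 - 3p and qs = 3p - 3.
New equilibrium: 7 - 3p = 3p - 3 ⇒ 10 = 6p ⇒ p = 5/3 ≈ 1.6667, q = 2.
%Δq = (2 − 4) / 4 × 100 = -50.00%.

-50.00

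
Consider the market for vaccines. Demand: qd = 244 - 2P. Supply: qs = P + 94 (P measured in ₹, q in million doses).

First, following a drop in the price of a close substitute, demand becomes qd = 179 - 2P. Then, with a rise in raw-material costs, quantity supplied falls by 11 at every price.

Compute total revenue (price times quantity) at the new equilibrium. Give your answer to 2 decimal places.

Original equilibrium: 244 - 2P = P + 94 gives 150 = 3P, so P = 50 and q = 144.
After the shift, demand is qd = 179 - 2P and supply is qs = P + 83.
Setting them equal: 179 - 2P = P + 83 → 96 = 3P, so P = 32 and q = 115.
New expenditure = 32 × 115 = 3680.00.

3680.00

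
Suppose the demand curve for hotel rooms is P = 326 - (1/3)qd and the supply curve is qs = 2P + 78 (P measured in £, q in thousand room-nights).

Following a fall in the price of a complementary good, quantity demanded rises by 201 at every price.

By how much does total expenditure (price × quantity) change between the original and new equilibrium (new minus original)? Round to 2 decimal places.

+35311.68

Initially, 978 - 3P = 2P + 78, so 900 = 5P and P = 180, q = 438.
The shock moves the curves to qd = 1179 - 3P and qs = 2P + 78.
Setting them equal: 1179 - 3P = 2P + 78 → 1101 = 5P, so P = 220.2 and q = 518.4.
Expenditure moves from 180×438 = 78840 to 220.2×518.4 = 114151.68; change = +35311.68.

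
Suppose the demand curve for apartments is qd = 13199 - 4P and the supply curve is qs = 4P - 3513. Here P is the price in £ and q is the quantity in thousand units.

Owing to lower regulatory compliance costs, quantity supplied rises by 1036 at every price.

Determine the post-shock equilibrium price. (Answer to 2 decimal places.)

1959.50

Solve the original market: 13199 - 4P = 4P - 3513, hence P = 2089 and q = 4843.
After the shift, demand is qd = 13199 - 4P and supply is qs = 4P - 2477.
Equate the new curves: 13199 - 4P = 4P - 2477, giving 15676 = 8P, P = 1959.5, q = 5361.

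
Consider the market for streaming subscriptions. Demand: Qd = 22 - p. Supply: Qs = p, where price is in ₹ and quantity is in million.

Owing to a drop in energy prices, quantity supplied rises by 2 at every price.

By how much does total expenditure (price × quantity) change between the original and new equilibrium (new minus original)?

-1

Before the shock: 22 - p = p ⇒ 22 = 2p ⇒ p = 11, Q = 11.
The shock moves the curves to Qd = 22 - p and Qs = p + 2.
Clearing the new market: 22 - p = p + 2, so p = 10 and Q = 12.
Expenditure moves from 11×11 = 121 to 10×12 = 120; change = -1.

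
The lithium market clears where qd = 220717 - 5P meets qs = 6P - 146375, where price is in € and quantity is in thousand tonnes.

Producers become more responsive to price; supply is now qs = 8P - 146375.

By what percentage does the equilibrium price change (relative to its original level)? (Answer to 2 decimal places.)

-15.38

Original equilibrium: 220717 - 5P = 6P - 146375 gives 367092 = 11P, so P = 33372 and q = 53857.
The new curves are qd = 220717 - 5P (demand) and qs = 8P - 146375 (supply).
Clearing the new market: 220717 - 5P = 8P - 146375, so P = 367092/13 ≈ 28237.8462 and q = 1033861/13 ≈ 79527.7692.
%ΔP = (28237.8462 − 33372) / 33372 × 100 = -15.38%.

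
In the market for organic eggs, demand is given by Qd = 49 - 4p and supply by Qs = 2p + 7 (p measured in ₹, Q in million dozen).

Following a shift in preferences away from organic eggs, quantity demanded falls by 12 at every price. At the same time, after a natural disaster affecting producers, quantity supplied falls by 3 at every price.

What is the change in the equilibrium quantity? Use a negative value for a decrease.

Initially, 49 - 4p = 2p + 7, so 42 = 6p and p = 7, Q = 21.
After the shift, demand is Qd = 37 - 4p and supply is Qs = 2p + 4.
Equate the new curves: 37 - 4p = 2p + 4, giving 33 = 6p, p = 5.5, Q = 15.
ΔQ = 15 − 21 = -6.

-6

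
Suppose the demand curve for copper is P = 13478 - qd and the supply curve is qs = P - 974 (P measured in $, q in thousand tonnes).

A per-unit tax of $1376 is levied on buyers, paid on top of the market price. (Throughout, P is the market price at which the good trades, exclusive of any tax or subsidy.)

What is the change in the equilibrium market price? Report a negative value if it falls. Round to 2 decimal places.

Initially, 13478 - P = P - 974, so 14452 = 2P and P = 7226, q = 6252.
Since buyers pay the price plus the tax, the effective demand curve becomes qd = 12102 - P.
Equate the new curves: 12102 - P = P - 974, giving 13076 = 2P, P = 6538, q = 5564.
ΔP = 6538 − 7226 = -688.00.

-688.00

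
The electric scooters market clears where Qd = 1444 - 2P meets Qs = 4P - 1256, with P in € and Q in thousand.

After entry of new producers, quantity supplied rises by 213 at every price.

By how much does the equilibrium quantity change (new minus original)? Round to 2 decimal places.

Before the shock: 1444 - 2P = 4P - 1256 ⇒ 2700 = 6P ⇒ P = 450, Q = 544.
The shock moves the curves to Qd = 1444 - 2P and Qs = 4P - 1043.
New equilibrium: 1444 - 2P = 4P - 1043 ⇒ 2487 = 6P ⇒ P = 414.5, Q = 615.
ΔQ = 615 − 544 = +71.00.

+71.00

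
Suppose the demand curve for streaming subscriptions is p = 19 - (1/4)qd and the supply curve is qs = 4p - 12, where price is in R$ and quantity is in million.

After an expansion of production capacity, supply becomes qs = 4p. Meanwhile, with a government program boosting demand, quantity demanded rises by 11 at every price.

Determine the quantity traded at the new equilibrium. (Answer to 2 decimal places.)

43.50

Original equilibrium: 76 - 4p = 4p - 12 gives 88 = 8p, so p = 11 and q = 32.
The new curves are qd = 87 - 4p (demand) and qs = 4p (supply).
Setting them equal: 87 - 4p = 4p → 87 = 8p, so p = 10.875 and q = 43.5.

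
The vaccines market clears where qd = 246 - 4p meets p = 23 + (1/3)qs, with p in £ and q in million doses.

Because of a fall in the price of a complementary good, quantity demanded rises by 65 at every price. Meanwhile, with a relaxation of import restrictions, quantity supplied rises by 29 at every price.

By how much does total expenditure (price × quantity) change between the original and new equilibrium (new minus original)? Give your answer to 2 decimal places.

+2567.20

Original equilibrium: 246 - 4p = 3p - 69 gives 315 = 7p, so p = 45 and q = 66.
The new curves are qd = 311 - 4p (demand) and qs = 3p - 40 (supply).
Clearing the new market: 311 - 4p = 3p - 40, so p = 351/7 ≈ 50.1429 and q = 773/7 ≈ 110.4286.
Expenditure moves from 45×66 = 2970 to 50.1429×110.4286 = 5537.2041; change = +2567.20.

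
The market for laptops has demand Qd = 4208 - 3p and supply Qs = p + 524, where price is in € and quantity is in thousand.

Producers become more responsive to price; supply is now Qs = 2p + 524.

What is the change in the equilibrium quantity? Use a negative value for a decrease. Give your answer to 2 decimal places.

+552.60

Solve the original market: 4208 - 3p = p + 524, hence p = 921 and Q = 1445.
After the shift, demand is Qd = 4208 - 3p and supply is Qs = 2p + 524.
Setting them equal: 4208 - 3p = 2p + 524 → 3684 = 5p, so p = 736.8 and Q = 1997.6.
ΔQ = 1997.6 − 1445 = +552.60.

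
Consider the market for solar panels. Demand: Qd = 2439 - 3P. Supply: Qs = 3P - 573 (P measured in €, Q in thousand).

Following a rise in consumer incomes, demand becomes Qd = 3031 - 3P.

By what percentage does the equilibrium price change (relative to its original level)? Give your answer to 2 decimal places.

Initially, 2439 - 3P = 3P - 573, so 3012 = 6P and P = 502, Q = 933.
With the change applied: demand Qd = 3031 - 3P, supply Qs = 3P - 573.
Equate the new curves: 3031 - 3P = 3P - 573, giving 3604 = 6P, P = 1802/3 ≈ 600.6667, Q = 1229.
%ΔP = (600.6667 − 502) / 502 × 100 = +19.65%.

+19.65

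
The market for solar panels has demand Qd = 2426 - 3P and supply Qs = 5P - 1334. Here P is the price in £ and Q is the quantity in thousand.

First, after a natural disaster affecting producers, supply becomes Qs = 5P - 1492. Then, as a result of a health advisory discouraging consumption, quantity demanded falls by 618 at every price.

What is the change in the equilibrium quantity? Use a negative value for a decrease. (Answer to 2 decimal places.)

-445.50

Original equilibrium: 2426 - 3P = 5P - 1334 gives 3760 = 8P, so P = 470 and Q = 1016.
After the shift, demand is Qd = 1808 - 3P and supply is Qs = 5P - 1492.
Setting them equal: 1808 - 3P = 5P - 1492 → 3300 = 8P, so P = 412.5 and Q = 570.5.
ΔQ = 570.5 − 1016 = -445.50.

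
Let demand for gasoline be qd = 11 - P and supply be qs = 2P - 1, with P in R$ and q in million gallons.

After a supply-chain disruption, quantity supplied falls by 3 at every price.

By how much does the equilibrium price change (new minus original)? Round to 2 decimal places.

+1.00

Original equilibrium: 11 - P = 2P - 1 gives 12 = 3P, so P = 4 and q = 7.
After the shift, demand is qd = 11 - P and supply is qs = 2P - 4.
New equilibrium: 11 - P = 2P - 4 ⇒ 15 = 3P ⇒ P = 5, q = 6.
ΔP = 5 − 4 = +1.00.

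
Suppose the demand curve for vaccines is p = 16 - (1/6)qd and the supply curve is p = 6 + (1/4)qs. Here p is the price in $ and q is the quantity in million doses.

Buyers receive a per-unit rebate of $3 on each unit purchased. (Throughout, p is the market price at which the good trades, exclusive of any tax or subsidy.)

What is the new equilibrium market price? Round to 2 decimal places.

Before the shock: 96 - 6p = 4p - 24 ⇒ 120 = 10p ⇒ p = 12, q = 24.
Since buyers' out-of-pocket price is the market price minus the rebate, the effective demand curve becomes qd = 114 - 6p.
Clearing the new market: 114 - 6p = 4p - 24, so p = 13.8 and q = 31.2.

13.80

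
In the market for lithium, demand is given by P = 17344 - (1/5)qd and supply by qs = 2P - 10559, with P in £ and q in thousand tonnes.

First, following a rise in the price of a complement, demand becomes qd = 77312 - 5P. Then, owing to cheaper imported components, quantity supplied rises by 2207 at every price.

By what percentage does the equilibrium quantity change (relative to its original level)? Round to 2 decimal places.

-6.45

Initially, 86720 - 5P = 2P - 10559, so 97279 = 7P and P = 13897, q = 17235.
With the change applied: demand qd = 77312 - 5P, supply qs = 2P - 8352.
Equate the new curves: 77312 - 5P = 2P - 8352, giving 85664 = 7P, P = 85664/7 ≈ 12237.7143, q = 112864/7 ≈ 16123.4286.
%Δq = (16123.4286 − 17235) / 17235 × 100 = -6.45%.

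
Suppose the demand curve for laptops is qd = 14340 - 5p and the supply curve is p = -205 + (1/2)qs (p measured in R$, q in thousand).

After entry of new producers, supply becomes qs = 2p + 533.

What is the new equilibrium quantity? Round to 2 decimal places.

Solve the original market: 14340 - 5p = 2p + 410, hence p = 1990 and q = 4390.
After the shift, demand is qd = 14340 - 5p and supply is qs = 2p + 533.
Clearing the new market: 14340 - 5p = 2p + 533, so p = 13807/7 ≈ 1972.4286 and q = 31345/7 ≈ 4477.8571.

4477.86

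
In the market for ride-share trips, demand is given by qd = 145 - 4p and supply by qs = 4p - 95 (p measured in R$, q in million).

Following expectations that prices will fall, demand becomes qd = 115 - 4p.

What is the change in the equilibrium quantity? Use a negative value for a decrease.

-15

Original equilibrium: 145 - 4p = 4p - 95 gives 240 = 8p, so p = 30 and q = 25.
After the shift, demand is qd = 115 - 4p and supply is qs = 4p - 95.
Setting them equal: 115 - 4p = 4p - 95 → 210 = 8p, so p = 26.25 and q = 10.
Δq = 10 − 25 = -15.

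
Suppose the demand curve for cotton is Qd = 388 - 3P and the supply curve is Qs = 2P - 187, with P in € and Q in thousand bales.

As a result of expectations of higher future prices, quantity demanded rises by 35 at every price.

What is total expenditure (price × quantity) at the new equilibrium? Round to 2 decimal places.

Before the shock: 388 - 3P = 2P - 187 ⇒ 575 = 5P ⇒ P = 115, Q = 43.
The shock moves the curves to Qd = 423 - 3P and Qs = 2P - 187.
Clearing the new market: 423 - 3P = 2P - 187, so P = 122 and Q = 57.
New expenditure = 122 × 57 = 6954.00.

6954.00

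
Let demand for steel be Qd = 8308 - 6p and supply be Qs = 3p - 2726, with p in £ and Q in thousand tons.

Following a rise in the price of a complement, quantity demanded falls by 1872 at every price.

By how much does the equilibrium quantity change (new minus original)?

-624

Solve the original market: 8308 - 6p = 3p - 2726, hence p = 1226 and Q = 952.
The new curves are Qd = 6436 - 6p (demand) and Qs = 3p - 2726 (supply).
Clearing the new market: 6436 - 6p = 3p - 2726, so p = 1018 and Q = 328.
ΔQ = 328 − 952 = -624.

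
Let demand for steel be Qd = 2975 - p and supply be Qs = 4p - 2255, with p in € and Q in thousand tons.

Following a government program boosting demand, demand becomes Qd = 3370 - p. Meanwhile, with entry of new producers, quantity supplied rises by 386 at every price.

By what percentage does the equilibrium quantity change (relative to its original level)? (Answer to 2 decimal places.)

+20.38

Solve the original market: 2975 - p = 4p - 2255, hence p = 1046 and Q = 1929.
After the shift, demand is Qd = 3370 - p and supply is Qs = 4p - 1869.
Clearing the new market: 3370 - p = 4p - 1869, so p = 1047.8 and Q = 2322.2.
%ΔQ = (2322.2 − 1929) / 1929 × 100 = +20.38%.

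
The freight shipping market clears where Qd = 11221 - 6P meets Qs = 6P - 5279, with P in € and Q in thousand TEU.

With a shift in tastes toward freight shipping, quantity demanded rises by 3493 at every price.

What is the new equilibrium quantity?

4717.5

Before the shock: 11221 - 6P = 6P - 5279 ⇒ 16500 = 12P ⇒ P = 1375, Q = 2971.
With the change applied: demand Qd = 14714 - 6P, supply Qs = 6P - 5279.
Clearing the new market: 14714 - 6P = 6P - 5279, so P = 19993/12 ≈ 1666.0833 and Q = 4717.5.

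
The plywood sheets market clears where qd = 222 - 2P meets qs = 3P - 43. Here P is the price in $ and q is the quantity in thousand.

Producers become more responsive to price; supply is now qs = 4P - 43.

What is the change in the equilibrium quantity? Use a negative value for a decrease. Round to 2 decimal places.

+17.67

Solve the original market: 222 - 2P = 3P - 43, hence P = 53 and q = 116.
The shock moves the curves to qd = 222 - 2P and qs = 4P - 43.
New equilibrium: 222 - 2P = 4P - 43 ⇒ 265 = 6P ⇒ P = 265/6 ≈ 44.1667, q = 401/3 ≈ 133.6667.
Δq = 133.6667 − 116 = +17.67.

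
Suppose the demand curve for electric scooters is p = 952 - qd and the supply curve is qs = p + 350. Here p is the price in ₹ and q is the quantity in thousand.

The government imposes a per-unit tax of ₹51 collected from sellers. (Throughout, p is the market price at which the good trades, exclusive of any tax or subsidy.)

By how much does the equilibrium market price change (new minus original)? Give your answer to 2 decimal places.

Initially, 952 - p = p + 350, so 602 = 2p and p = 301, q = 651.
Since sellers keep the price net of the tax, the effective supply curve becomes qs = p + 299.
Setting them equal: 952 - p = p + 299 → 653 = 2p, so p = 326.5 and q = 625.5.
Δp = 326.5 − 301 = +25.50.

+25.50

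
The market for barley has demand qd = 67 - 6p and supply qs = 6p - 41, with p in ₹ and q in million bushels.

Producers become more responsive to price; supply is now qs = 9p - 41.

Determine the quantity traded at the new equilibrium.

23.8

Before the shock: 67 - 6p = 6p - 41 ⇒ 108 = 12p ⇒ p = 9, q = 13.
The new curves are qd = 67 - 6p (demand) and qs = 9p - 41 (supply).
Equate the new curves: 67 - 6p = 9p - 41, giving 108 = 15p, p = 7.2, q = 23.8.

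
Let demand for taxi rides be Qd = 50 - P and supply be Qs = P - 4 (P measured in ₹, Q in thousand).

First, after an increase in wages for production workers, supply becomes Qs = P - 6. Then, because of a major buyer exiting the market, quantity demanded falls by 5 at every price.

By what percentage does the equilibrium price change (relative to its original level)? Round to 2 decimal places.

-5.56

Initially, 50 - P = P - 4, so 54 = 2P and P = 27, Q = 23.
With the change applied: demand Qd = 45 - P, supply Qs = P - 6.
Clearing the new market: 45 - P = P - 6, so P = 25.5 and Q = 19.5.
%ΔP = (25.5 − 27) / 27 × 100 = -5.56%.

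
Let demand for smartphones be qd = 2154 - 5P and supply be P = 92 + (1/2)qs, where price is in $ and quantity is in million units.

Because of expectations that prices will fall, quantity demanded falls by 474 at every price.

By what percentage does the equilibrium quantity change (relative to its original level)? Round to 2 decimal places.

-27.98

Solve the original market: 2154 - 5P = 2P - 184, hence P = 334 and q = 484.
With the change applied: demand qd = 1680 - 5P, supply qs = 2P - 184.
New equilibrium: 1680 - 5P = 2P - 184 ⇒ 1864 = 7P ⇒ P = 1864/7 ≈ 266.2857, q = 2440/7 ≈ 348.5714.
%Δq = (348.5714 − 484) / 484 × 100 = -27.98%.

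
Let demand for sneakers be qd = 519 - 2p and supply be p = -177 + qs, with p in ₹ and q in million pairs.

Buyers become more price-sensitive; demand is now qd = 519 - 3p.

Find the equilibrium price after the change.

85.5

Original equilibrium: 519 - 2p = p + 177 gives 342 = 3p, so p = 114 and q = 291.
With the change applied: demand qd = 519 - 3p, supply qs = p + 177.
Setting them equal: 519 - 3p = p + 177 → 342 = 4p, so p = 85.5 and q = 262.5.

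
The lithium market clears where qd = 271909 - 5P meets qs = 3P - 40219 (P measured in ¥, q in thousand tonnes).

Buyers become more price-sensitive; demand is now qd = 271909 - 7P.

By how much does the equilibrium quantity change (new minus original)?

Solve the original market: 271909 - 5P = 3P - 40219, hence P = 39016 and q = 76829.
The new curves are qd = 271909 - 7P (demand) and qs = 3P - 40219 (supply).
New equilibrium: 271909 - 7P = 3P - 40219 ⇒ 312128 = 10P ⇒ P = 31212.8, q = 53419.4.
Δq = 53419.4 − 76829 = -23409.6.

-23409.6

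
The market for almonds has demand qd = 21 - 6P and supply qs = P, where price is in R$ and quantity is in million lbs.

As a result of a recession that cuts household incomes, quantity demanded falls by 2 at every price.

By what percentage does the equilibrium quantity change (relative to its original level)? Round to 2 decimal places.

-9.52

Initially, 21 - 6P = P, so 21 = 7P and P = 3, q = 3.
The shock moves the curves to qd = 19 - 6P and qs = P.
Setting them equal: 19 - 6P = P → 19 = 7P, so P = 19/7 ≈ 2.7143 and q = 19/7 ≈ 2.7143.
%Δq = (2.7143 − 3) / 3 × 100 = -9.52%.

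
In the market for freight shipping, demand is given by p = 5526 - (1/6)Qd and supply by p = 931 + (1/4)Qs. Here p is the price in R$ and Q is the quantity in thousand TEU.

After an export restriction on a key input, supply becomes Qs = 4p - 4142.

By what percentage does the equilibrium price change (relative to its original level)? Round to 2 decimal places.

Original equilibrium: 33156 - 6p = 4p - 3724 gives 36880 = 10p, so p = 3688 and Q = 11028.
The new curves are Qd = 33156 - 6p (demand) and Qs = 4p - 4142 (supply).
New equilibrium: 33156 - 6p = 4p - 4142 ⇒ 37298 = 10p ⇒ p = 3729.8, Q = 10777.2.
%Δp = (3729.8 − 3688) / 3688 × 100 = +1.13%.

+1.13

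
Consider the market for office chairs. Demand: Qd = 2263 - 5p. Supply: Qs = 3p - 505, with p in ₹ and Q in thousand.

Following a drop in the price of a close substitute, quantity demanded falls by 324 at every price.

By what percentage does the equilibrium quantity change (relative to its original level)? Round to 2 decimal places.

-22.80

Initially, 2263 - 5p = 3p - 505, so 2768 = 8p and p = 346, Q = 533.
The shock moves the curves to Qd = 1939 - 5p and Qs = 3p - 505.
Clearing the new market: 1939 - 5p = 3p - 505, so p = 305.5 and Q = 411.5.
%ΔQ = (411.5 − 533) / 533 × 100 = -22.80%.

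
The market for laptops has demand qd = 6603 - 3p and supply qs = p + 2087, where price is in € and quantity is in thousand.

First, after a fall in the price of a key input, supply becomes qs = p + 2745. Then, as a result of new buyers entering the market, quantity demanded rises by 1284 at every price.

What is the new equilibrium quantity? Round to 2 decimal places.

Before the shock: 6603 - 3p = p + 2087 ⇒ 4516 = 4p ⇒ p = 1129, q = 3216.
With the change applied: demand qd = 7887 - 3p, supply qs = p + 2745.
Clearing the new market: 7887 - 3p = p + 2745, so p = 1285.5 and q = 4030.5.

4030.50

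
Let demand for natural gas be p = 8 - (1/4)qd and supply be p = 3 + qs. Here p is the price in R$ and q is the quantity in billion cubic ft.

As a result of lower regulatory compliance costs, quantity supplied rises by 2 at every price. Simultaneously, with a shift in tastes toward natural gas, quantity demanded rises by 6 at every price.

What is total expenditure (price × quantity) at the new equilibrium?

Before the shock: 32 - 4p = p - 3 ⇒ 35 = 5p ⇒ p = 7, q = 4.
The new curves are qd = 38 - 4p (demand) and qs = p - 1 (supply).
Equate the new curves: 38 - 4p = p - 1, giving 39 = 5p, p = 7.8, q = 6.8.
New expenditure = 7.8 × 6.8 = 53.04.

53.04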